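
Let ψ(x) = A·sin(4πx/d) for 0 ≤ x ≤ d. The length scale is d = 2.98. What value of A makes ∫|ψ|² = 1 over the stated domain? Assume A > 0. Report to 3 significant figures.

A ≈ 0.819

Require ∫ |ψ|² dx = 1 over the whole domain.
The integral (without the A² prefactor) comes out to d/2.
So A² = (d/2)^(−1).
Substituting d = 2.98 gives A² = 0.6711, so A = 0.8192.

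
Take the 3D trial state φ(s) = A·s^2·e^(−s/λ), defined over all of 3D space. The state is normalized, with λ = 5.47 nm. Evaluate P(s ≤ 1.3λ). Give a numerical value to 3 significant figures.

P ≈ 0.0172

Integrate the radial probability density 4πs²|φ|² over s ≤ 1.3λ.
The full normalization integral is A²·[45·π·λ^7/2] = 1, fixing A².
Let u = s/λ; then A², 4π and the length scale all cancel, so P = ∫_{0}^{1.3} u^6·e^(-2·u) du ÷ ∫_{0}^{∞} u^6·e^(-2·u) du.
With ∫ u^6·e^(-2·u) du = -(4·u^6 + 12·u^5 + 30·u^4 + 60·u^3 + 90·u^2 + 90·u + 45)·e^(-2·u)/8 + C, the region integral is ≈ 0.096582 and the full one is 45/8.
The region integral divided by the full integral gives P = 0.01717.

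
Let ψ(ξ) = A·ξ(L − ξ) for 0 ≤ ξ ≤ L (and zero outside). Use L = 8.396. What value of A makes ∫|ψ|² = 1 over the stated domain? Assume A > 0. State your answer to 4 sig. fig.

A ≈ 0.02682

Normalization requires ∫|ψ|² dξ = 1, integrated from 0 to L.
Expanding the polynomial and integrating term by term, with ψ = A·ξ(L − ξ), the integral evaluates to A²·[L^5/30].
So A² = (L^5/30)^(−1).
With L = 8.396: A² = 0.00071905 and A = 0.026815.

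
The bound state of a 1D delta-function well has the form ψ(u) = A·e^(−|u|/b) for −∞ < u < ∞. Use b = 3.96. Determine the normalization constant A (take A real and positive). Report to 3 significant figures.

Normalization requires ∫|ψ|² du = 1, integrated from −∞ to ∞.
The integral (without the A² prefactor) comes out to b.
Plugging in b = 3.96 yields A = 0.5025.

A ≈ 0.503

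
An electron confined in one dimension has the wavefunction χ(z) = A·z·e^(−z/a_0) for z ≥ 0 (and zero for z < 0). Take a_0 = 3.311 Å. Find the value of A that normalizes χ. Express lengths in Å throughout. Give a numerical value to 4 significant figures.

We need A² ∫|f|² dz = 1, taking the integral from 0 to ∞.
Recall ∫₀^∞ z^m e^(−z/β) dz = m!·β^(m+1), ∫|χ|² dz = A²·(a_0^3/4).
Hence A² = 1/[a_0^3/4].
Plugging in a_0 = 3.311 yields A = 0.33196.

A ≈ 0.3320 Å^(-3/2)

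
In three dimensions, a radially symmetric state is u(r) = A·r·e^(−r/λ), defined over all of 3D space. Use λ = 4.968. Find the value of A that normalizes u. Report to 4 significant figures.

A ≈ 0.005921

Normalization requires ∫|u|² 4πr² dr = 1, integrated from 0 to ∞.
With ∫₀^∞ r^4 e^(−αr) dr = 4!/α^5, ∫|u|² 4πr² dr = A²·(3·π·λ^5).
So A² = (3·π·λ^5)^(−1).
With λ = 4.968: A² = 0.000035061 and A = 0.0059212.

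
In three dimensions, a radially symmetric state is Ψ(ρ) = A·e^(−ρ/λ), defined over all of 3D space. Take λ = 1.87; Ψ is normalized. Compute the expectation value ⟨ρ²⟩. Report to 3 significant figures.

By definition ⟨ρ²⟩ = ∫ ρ^2 |Ψ(ρ)|² 4πρ² dρ.
The ratio of the moment integral to the normalization integral gives ⟨ρ²⟩ = 3·λ^2.
With λ = 1.87, ⟨ρ^2⟩ = 10.49.

⟨ρ^2⟩ ≈ 10.5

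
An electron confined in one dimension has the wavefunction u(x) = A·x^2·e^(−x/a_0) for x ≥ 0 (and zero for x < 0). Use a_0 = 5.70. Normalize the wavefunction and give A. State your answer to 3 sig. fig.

Require ∫ |u|² dx = 1 over the whole domain.
With u = A·x^2·e^(−x/a_0), the integral evaluates to A²·[3·a_0^5/4].
Plugging in a_0 = 5.70 yields A = 0.01489.

A ≈ 0.0149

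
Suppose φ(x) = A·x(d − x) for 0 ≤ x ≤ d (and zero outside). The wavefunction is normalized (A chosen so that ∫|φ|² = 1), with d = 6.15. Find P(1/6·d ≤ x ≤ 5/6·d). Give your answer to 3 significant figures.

P ≈ 0.929

P = ∫_{1/6·d}^{5/6·d} |φ(x)|² dx.
The normalization integral ∫|φ|²dx over the whole domain equals d^5/30·A², and A² cancels in the ratio.
Let u = x/d; then A² and the length scale cancel, so P = ∫_{1/6}^{5/6} u^2·(1 - u)^2 du ÷ ∫_{0}^{1} u^2·(1 - u)^2 du.
With ∫ u^2·(1 - u)^2 du = u^3·(6·u^2 - 15·u + 10)/30 + C, the region integral is 301/9720 and the full one is 1/30.
The result is P = 301/324.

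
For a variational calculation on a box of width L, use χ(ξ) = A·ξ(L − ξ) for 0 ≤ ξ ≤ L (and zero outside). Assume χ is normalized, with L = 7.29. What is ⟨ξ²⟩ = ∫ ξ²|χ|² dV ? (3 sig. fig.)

⟨ξ^2⟩ ≈ 15.2

By definition ⟨ξ²⟩ = ∫ ξ^2 |χ(ξ)|² dξ.
Evaluating both integrals, ⟨ξ²⟩ = 2·L^2/7.
With L = 7.29, ⟨ξ^2⟩ = 15.18.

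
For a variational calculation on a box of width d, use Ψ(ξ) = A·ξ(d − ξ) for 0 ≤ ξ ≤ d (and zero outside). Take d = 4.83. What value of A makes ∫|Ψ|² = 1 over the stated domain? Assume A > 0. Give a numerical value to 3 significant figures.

A ≈ 0.107

The normalization condition is ∫|Ψ|² dξ = 1 from 0 to d.
The integral (without the A² prefactor) comes out to d^5/30.
Hence A² = 1/[d^5/30].
Plugging in d = 4.83 yields A = 0.1068.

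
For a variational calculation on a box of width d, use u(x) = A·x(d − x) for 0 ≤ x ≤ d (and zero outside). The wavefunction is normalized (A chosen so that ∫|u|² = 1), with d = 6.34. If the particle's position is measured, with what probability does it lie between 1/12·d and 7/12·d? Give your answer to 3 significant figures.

P ≈ 0.648

The probability is P = ∫ |u|² dx over [1/12·d, 7/12·d].
With A² fixed by ∫|u|² = 1, i.e. A² = (d^5/30)^(−1), substitute and integrate.
In terms of t = x/d (A² and the length scale cancel between numerator and denominator), P = [∫_{1/12}^{7/12} t^2·(1 - t)^2 dt] / [∫_{0}^{1} t^2·(1 - t)^2 dt].
An antiderivative of t^2·(1 - t)^2 is t^3·(6·t^2 - 15·t + 10)/30; evaluating from 1/12 to 7/12 gives ≈ 0.021610, while the full integral is 1/30.
This works out to P = 4481/6912.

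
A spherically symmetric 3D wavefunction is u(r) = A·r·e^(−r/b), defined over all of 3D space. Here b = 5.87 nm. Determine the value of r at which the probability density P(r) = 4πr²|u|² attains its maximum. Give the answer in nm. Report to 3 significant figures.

r ≈ 11.7 nm

Differentiate P(r) = 4πr²|u|² with respect to r and set to zero.
Solving yields r = 2·b.
With b = 5.87, the most probable radial distance is 11.74 nm.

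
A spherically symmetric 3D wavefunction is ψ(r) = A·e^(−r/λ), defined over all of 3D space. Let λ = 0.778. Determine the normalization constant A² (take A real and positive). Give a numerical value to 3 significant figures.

A^2 ≈ 0.676

The normalization condition is ∫|ψ|² 4πr² dr = 1 from 0 to ∞.
Recall ∫₀^∞ r^m e^(−r/β) dr = m!·β^(m+1), with ψ = A·e^(−r/λ), the integral evaluates to A²·[π·λ^3].
Setting this equal to 1 gives A² = 1/(π·λ^3).
Substituting λ = 0.778 gives A² = 0.6759, so A = 0.8222.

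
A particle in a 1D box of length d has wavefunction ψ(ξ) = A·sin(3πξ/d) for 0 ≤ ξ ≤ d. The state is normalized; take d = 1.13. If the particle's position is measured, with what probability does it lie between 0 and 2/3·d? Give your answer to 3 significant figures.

P ≈ 0.667

P = ∫_{0}^{2/3·d} |ψ(ξ)|² dξ.
Since A² = 1/(d/2), this is the region integral divided by the full normalization integral.
In terms of u = ξ/d (A² and the length scale cancel between numerator and denominator), P = [∫_{0}^{2/3} sin(3·π·u)^2 du] / [∫_{0}^{1} sin(3·π·u)^2 du].
An antiderivative of sin(3·π·u)^2 is u/2 - sin(6·π·u)/(12·π); evaluating from 0 to 2/3 gives 1/3, while the full integral is 1/2.
This works out to P = 2/3.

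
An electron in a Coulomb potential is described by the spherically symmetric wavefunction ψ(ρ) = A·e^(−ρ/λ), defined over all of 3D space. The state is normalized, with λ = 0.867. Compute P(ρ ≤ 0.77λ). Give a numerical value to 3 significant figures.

P ≈ 0.201

P = ∫ |ψ|² 4πρ² dρ over ρ ≤ 0.77λ.
The full normalization integral is A²·[π·λ^3] = 1, fixing A².
In terms of u = ρ/λ (A², 4π and the length scale all cancel between numerator and denominator), P = [∫_{0}^{0.77} u^2·e^(-2·u) du] / [∫_{0}^{∞} u^2·e^(-2·u) du].
Using ∫ u^2·e^(-2·u) du = -(2·u^2 + 2·u + 1)·e^(-2·u)/4, the numerator is ≈ 0.050315 and the denominator is 1/4.
The region integral divided by the full integral gives P = 0.2013.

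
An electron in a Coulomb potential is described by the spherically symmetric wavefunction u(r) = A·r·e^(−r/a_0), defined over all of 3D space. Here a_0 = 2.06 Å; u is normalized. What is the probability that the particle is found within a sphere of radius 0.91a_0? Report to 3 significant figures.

P = ∫ |u|² 4πr² dr over r ≤ 0.91a_0.
Normalization gives A² = 1/(3·π·a_0^5).
Substituting t = r/a_0, A², 4π and the length scale all cancel in the ratio: P = ∫_{0}^{0.91} t^4·e^(-2·t) dt / ∫_{0}^{∞} t^4·e^(-2·t) dt.
With ∫ t^4·e^(-2·t) dt = -(t^4/2 + t^3 + 3·t^2/2 + 3·t/2 + 3/4)·e^(-2·t) + C, the region integral is ≈ 0.028403 and the full one is 3/4.
Taking the ratio yields P = 0.03787.

P ≈ 0.0379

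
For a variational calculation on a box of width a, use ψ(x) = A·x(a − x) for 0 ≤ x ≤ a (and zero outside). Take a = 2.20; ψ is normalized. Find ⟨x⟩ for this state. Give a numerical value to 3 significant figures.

⟨x⟩ ≈ 1.10

⟨x⟩ = ∫ x |ψ|² dx over the full domain.
Expanding the polynomial and integrating term by term, since the A² factors cancel between numerator and denominator, ⟨x⟩ = a/2.
Putting a = 2.20 gives 1.100.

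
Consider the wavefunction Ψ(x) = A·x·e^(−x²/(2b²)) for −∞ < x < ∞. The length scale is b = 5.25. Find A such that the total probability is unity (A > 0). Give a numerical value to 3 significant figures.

A ≈ 0.0883

Normalization requires ∫|Ψ|² dx = 1, integrated from −∞ to ∞.
The integral (without the A² prefactor) comes out to √(π)·b^3/2.
Hence A² = 1/[√(π)·b^3/2].
Plugging in b = 5.25 yields A = 0.08831.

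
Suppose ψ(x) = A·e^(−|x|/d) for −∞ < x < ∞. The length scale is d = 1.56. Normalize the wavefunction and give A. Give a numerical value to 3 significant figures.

A ≈ 0.801

We need A² ∫|f|² dx = 1, taking the integral from −∞ to ∞.
Using ∫₀^∞ xⁿ e^(−αx) dx = n!/αⁿ⁺¹, ∫|ψ|² dx = A²·(d).
Setting this equal to 1 gives A² = 1/(d).
Plugging in d = 1.56 yields A = 0.8006.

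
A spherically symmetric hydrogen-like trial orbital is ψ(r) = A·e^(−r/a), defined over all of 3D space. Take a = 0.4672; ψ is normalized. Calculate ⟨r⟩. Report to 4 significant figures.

⟨r⟩ ≈ 0.7008

The expectation value is the |ψ|²-weighted average of r: ∫ r|ψ|² 4πr² dr.
Recall ∫₀^∞ r^m e^(−r/β) dr = m!·β^(m+1), the ratio of the moment integral to the normalization integral gives ⟨r⟩ = 3·a/2.
Putting a = 0.4672 gives 0.70080.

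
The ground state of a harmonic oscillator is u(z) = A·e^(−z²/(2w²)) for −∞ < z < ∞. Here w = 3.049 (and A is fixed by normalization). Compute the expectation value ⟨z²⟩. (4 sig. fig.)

By definition ⟨z²⟩ = ∫ z^2 |u(z)|² dz.
With ∫_{−∞}^{∞} z^(2m) e^(−αz²) dz = (2m−1)!!·√π / (2^m α^(m+1/2)), the ratio of the moment integral to the normalization integral gives ⟨z²⟩ = w^2/2.
Putting w = 3.049 gives 4.6482.

⟨z^2⟩ ≈ 4.648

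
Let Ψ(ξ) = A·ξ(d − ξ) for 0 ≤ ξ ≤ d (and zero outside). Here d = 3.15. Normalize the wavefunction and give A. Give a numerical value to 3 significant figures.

Normalization requires ∫|Ψ|² dξ = 1, integrated from 0 to d.
With Ψ = A·ξ(d − ξ), the integral evaluates to A²·[d^5/30].
Plugging in d = 3.15 yields A = 0.3110.

A ≈ 0.311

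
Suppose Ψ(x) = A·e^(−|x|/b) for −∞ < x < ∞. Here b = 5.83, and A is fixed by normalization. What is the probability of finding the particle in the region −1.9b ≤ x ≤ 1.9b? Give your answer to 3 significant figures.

P ≈ 0.978

P = ∫_{−1.9b}^{1.9b} |Ψ(x)|² dx.
The normalization integral ∫|Ψ|²dx over the whole domain equals b·A², and A² cancels in the ratio.
Both integrals are even about x = 0, so only the x ≥ 0 halves are needed (the factors of 2 cancel). Let u = x/b; then A² and the length scale cancel, so P = ∫_{0}^{1.9} e^(-2·u) du ÷ ∫_{0}^{∞} e^(-2·u) du.
An antiderivative of e^(-2·u) is -e^(-2·u)/2; evaluating from 0 to 1.9 gives 1/2 - e^(-19/5)/2, while the full integral is 1/2.
Evaluating gives P = 0.9776.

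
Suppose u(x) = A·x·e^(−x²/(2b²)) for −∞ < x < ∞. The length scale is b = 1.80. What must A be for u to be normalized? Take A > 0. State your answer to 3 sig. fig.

We need A² ∫|f|² dx = 1, taking the integral from −∞ to ∞.
∫|u|² dx = A²·(√(π)·b^3/2).
Substituting b = 1.80 gives A² = 0.1935, so A = 0.4399.

A ≈ 0.440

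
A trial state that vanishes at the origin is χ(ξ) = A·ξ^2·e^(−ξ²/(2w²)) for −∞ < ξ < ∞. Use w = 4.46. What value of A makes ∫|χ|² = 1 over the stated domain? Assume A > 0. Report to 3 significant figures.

We need A² ∫|f|² dξ = 1, taking the integral from −∞ to ∞.
∫|χ|² dξ = A²·(3·√(π)·w^5/4).
So A² = (3·√(π)·w^5/4)^(−1).
With w = 4.46: A² = 0.0004263 and A = 0.02065.

A ≈ 0.0206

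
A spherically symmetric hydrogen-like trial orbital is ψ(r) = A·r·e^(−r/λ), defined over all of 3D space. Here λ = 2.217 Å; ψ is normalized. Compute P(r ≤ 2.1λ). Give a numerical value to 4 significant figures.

P ≈ 0.4102

P = ∫ |ψ|² 4πr² dr over r ≤ 2.1λ.
A² is fixed by ∫₀^∞ 4πr²|ψ|² dr = 1, i.e. A² = (3·π·λ^5)^(−1).
Let u = r/λ; then A², 4π and the length scale all cancel, so P = ∫_{0}^{2.1} u^4·e^(-2·u) du ÷ ∫_{0}^{∞} u^4·e^(-2·u) du.
An antiderivative of u^4·e^(-2·u) is -(u^4/2 + u^3 + 3·u^2/2 + 3·u/2 + 3/4)·e^(-2·u); evaluating from 0 to 2.1 gives ≈ 0.307630, while the full integral is 3/4.
This evaluates to P = 0.41017.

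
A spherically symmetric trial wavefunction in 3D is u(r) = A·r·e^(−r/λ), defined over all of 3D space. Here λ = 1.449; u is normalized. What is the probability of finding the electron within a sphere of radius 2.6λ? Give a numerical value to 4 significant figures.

Integrate the radial probability density 4πr²|u|² over r ≤ 2.6λ.
The full normalization integral is A²·[3·π·λ^5] = 1, fixing A².
Substituting t = r/λ, A², 4π and the length scale all cancel in the ratio: P = ∫_{0}^{2.6} t^4·e^(-2·t) dt / ∫_{0}^{∞} t^4·e^(-2·t) dt.
With ∫ t^4·e^(-2·t) dt = -(t^4/2 + t^3 + 3·t^2/2 + 3·t/2 + 3/4)·e^(-2·t) + C, the region integral is ≈ 0.445404 and the full one is 3/4.
Taking the ratio yields P = 0.59387.

P ≈ 0.5939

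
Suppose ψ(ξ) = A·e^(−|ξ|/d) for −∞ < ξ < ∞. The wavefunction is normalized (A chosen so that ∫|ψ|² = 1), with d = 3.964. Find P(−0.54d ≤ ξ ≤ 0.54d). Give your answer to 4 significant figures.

P = ∫_{−0.54d}^{0.54d} |ψ(ξ)|² dξ.
The normalization integral ∫|ψ|²dξ over the whole domain equals d·A², and A² cancels in the ratio.
Both integrals are even about ξ = 0, so only the ξ ≥ 0 halves are needed (the factors of 2 cancel). Let u = ξ/d; then A² and the length scale cancel, so P = ∫_{0}^{0.54} e^(-2·u) du ÷ ∫_{0}^{∞} e^(-2·u) du.
Using ∫ e^(-2·u) du = -e^(-2·u)/2, the numerator is 1/2 - e^(-27/25)/2 and the denominator is 1/2.
This works out to P = 0.66040.

P ≈ 0.6604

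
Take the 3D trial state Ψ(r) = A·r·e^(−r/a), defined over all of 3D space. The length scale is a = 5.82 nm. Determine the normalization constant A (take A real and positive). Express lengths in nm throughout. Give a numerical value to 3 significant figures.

Require ∫ |Ψ|² 4πr² dr = 1 over the whole domain.
The angular integral contributes 4π, leaving ∫₀^∞ r²|Ψ|² dr.
With Ψ = A·r·e^(−r/a), the integral evaluates to A²·[3·π·a^5].
Hence A² = 1/[3·π·a^5].
Plugging in a = 5.82 yields A = 0.003986.

A ≈ 0.00399 nm^(-5/2)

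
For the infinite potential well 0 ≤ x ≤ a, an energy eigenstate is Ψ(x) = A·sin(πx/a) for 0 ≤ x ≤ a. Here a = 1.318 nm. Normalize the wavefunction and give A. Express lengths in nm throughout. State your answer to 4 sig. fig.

Require ∫ |Ψ|² dx = 1 over the whole domain.
With ∫₀^a sin²(nπx/a) dx = a/2, ∫|Ψ|² dx = A²·(a/2).
Setting this equal to 1 gives A² = 1/(a/2).
Substituting a = 1.318 gives A² = 1.5175, so A = 1.2318.

A ≈ 1.232 nm^(-1/2)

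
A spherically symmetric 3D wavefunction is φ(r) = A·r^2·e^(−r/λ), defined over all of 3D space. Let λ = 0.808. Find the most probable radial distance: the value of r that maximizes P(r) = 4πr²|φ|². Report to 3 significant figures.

Set d/dr [P(r) = 4πr²|φ|²] = 0 and solve for r > 0.
This gives r = 3·λ.
With λ = 0.808, the most probable radial distance is 2.424.

r ≈ 2.42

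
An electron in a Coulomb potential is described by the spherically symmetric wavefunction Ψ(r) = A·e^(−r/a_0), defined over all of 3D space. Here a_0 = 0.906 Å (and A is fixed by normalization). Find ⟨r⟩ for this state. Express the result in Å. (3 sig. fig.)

⟨r⟩ = ∫ r |Ψ|² 4πr² dr over the full domain.
Evaluating both integrals, ⟨r⟩ = 3·a_0/2.
With a_0 = 0.906, ⟨r⟩ = 1.359.

⟨r⟩ ≈ 1.36 Å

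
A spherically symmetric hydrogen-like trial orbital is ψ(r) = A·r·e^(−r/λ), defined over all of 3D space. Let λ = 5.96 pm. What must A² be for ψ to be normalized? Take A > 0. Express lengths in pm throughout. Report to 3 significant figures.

A^2 ≈ 0.0000141 pm^(-5)

We need A² ∫|f|² 4πr² dr = 1, taking the integral from 0 to ∞.
The integral (without the A² prefactor) comes out to 3·π·λ^5.
Setting this equal to 1 gives A² = 1/(3·π·λ^5).
Plugging in λ = 5.96 yields A = 0.003756.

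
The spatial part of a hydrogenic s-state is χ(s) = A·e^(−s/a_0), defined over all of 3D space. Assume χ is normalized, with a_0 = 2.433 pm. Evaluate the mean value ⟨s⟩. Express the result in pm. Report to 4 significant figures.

⟨s⟩ = ∫ s |χ|² 4πs² ds over the full domain.
The ratio of the moment integral to the normalization integral gives ⟨s⟩ = 3·a_0/2.
Putting a_0 = 2.433 gives 3.6495.

⟨s⟩ ≈ 3.650 pm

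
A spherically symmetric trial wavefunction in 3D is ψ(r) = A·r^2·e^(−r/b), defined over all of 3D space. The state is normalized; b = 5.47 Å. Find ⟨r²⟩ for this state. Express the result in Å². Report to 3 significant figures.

⟨r²⟩ = ∫ r^2 |ψ|² 4πr² dr over the full domain.
Recall ∫₀^∞ r^m e^(−r/β) dr = m!·β^(m+1), since the A² factors cancel between numerator and denominator, ⟨r²⟩ = 14·b^2.
With b = 5.47, ⟨r^2⟩ = 418.9.

⟨r^2⟩ ≈ 419 Å^2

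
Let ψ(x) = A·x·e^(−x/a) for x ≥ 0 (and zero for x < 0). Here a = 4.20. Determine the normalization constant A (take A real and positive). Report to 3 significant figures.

A ≈ 0.232

Require ∫ |ψ|² dx = 1 over the whole domain.
With ∫₀^∞ x^2 e^(−αx) dx = 2!/α^3, ∫|ψ|² dx = A²·(a^3/4).
Substituting a = 4.20 gives A² = 0.05399, so A = 0.2324.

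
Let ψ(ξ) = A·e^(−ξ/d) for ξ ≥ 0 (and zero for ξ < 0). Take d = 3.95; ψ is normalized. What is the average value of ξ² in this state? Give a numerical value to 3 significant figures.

⟨ξ^2⟩ ≈ 7.80

By definition ⟨ξ²⟩ = ∫ ξ^2 |ψ(ξ)|² dξ.
Evaluating both integrals, ⟨ξ²⟩ = d^2/2.
With d = 3.95, ⟨ξ^2⟩ = 7.801.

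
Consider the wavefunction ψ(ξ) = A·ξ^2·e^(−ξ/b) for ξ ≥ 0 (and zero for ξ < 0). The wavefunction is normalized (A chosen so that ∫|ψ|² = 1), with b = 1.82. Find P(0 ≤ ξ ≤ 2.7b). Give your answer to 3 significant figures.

The probability is P = ∫ |ψ|² dξ over [0, 2.7b].
Since A² = 1/(3·b^5/4), this is the region integral divided by the full normalization integral.
Let u = ξ/b; then A² and the length scale cancel, so P = ∫_{0}^{2.7} u^4·e^(-2·u) du ÷ ∫_{0}^{∞} u^4·e^(-2·u) du.
Using ∫ u^4·e^(-2·u) du = -(u^4/2 + u^3 + 3·u^2/2 + 3·u/2 + 3/4)·e^(-2·u), the numerator is ≈ 0.47002 and the denominator is 3/4.
The result is P = 0.6267.

P ≈ 0.627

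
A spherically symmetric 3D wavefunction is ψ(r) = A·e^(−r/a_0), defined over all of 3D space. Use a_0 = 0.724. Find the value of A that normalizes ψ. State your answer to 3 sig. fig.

Require ∫ |ψ|² 4πr² dr = 1 over the whole domain.
(Spherical symmetry: dV = 4πr² dr.)
With ∫₀^∞ r^2 e^(−αr) dr = 2!/α^3, with ψ = A·e^(−r/a_0), the integral evaluates to A²·[π·a_0^3].
Setting this equal to 1 gives A² = 1/(π·a_0^3).
With a_0 = 0.724: A² = 0.8388 and A = 0.9158.

A ≈ 0.916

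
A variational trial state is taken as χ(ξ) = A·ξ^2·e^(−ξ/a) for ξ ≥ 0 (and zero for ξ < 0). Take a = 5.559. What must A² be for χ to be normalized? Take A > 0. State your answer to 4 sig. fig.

Normalization requires ∫|χ|² dξ = 1, integrated from 0 to ∞.
Recall ∫₀^∞ ξ^m e^(−ξ/β) dξ = m!·β^(m+1), carrying out the integral gives A² · 3·a^5/4.
Substituting a = 5.559 gives A² = 0.00025116, so A = 0.015848.

A^2 ≈ 0.0002512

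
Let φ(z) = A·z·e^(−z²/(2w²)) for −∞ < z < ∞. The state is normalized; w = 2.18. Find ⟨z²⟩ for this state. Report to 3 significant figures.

⟨z²⟩ = ∫ z^2 |φ|² dz over the full domain.
Using the Gaussian integral ∫_{−∞}^{∞} e^(−αz²) dz = √(π/α), evaluating both integrals, ⟨z²⟩ = 3·w^2/2.
Putting w = 2.18 gives 7.129.

⟨z^2⟩ ≈ 7.13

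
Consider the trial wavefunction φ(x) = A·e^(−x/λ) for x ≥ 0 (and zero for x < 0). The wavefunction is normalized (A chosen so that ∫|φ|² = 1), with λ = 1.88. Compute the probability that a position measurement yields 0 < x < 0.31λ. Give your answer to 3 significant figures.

P ≈ 0.462

|φ|² is the probability density, so P = ∫_{0}^{0.31λ} |φ|² dx.
The normalization integral ∫|φ|²dx over the whole domain equals λ/2·A², and A² cancels in the ratio.
Let u = x/λ; then A² and the length scale cancel, so P = ∫_{0}^{0.31} e^(-2·u) du ÷ ∫_{0}^{∞} e^(-2·u) du.
With ∫ e^(-2·u) du = -e^(-2·u)/2 + C, the region integral is 1/2 - e^(-31/50)/2 and the full one is 1/2.
The result is P = 0.4621.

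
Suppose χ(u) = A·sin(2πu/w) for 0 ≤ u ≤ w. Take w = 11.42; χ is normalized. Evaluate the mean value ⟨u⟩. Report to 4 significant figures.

The expectation value is the |χ|²-weighted average of u: ∫ u|χ|² du.
Using sin²θ = (1 − cos 2θ)/2, the ratio of the moment integral to the normalization integral gives ⟨u⟩ = w/2.
With w = 11.42, ⟨u⟩ = 5.7100.

⟨u⟩ ≈ 5.710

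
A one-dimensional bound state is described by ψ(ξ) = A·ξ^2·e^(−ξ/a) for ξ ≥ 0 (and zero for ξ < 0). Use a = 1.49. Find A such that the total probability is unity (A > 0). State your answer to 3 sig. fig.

A ≈ 0.426

The normalization condition is ∫|ψ|² dξ = 1 from 0 to ∞.
The integral (without the A² prefactor) comes out to 3·a^5/4.
Setting this equal to 1 gives A² = 1/(3·a^5/4).
With a = 1.49: A² = 0.1816 and A = 0.4261.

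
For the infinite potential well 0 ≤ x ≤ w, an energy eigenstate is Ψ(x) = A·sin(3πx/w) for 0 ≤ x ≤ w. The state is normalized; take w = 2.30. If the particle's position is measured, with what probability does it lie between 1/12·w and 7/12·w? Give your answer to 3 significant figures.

P ≈ 0.606

|Ψ|² is the probability density, so P = ∫_{1/12·w}^{7/12·w} |Ψ|² dx.
With A² fixed by ∫|Ψ|² = 1, i.e. A² = (w/2)^(−1), substitute and integrate.
Let u = x/w; then A² and the length scale cancel, so P = ∫_{1/12}^{7/12} sin(3·π·u)^2 du ÷ ∫_{0}^{1} sin(3·π·u)^2 du.
With ∫ sin(3·π·u)^2 du = u/2 - sin(6·π·u)/(12·π) + C, the region integral is 1/(6·π) + 1/4 and the full one is 1/2.
The result is P = (2 + 3·π)/(6·π).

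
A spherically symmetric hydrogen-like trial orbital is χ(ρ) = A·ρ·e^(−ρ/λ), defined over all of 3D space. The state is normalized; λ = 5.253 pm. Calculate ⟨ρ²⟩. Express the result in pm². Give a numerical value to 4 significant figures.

⟨ρ^2⟩ ≈ 207.0 pm^2

By definition ⟨ρ²⟩ = ∫ ρ^2 |χ(ρ)|² 4πρ² dρ.
The ratio of the moment integral to the normalization integral gives ⟨ρ²⟩ = 15·λ^2/2.
With λ = 5.253, ⟨ρ^2⟩ = 206.96.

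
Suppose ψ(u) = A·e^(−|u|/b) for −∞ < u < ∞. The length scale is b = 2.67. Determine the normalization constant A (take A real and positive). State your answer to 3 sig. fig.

A ≈ 0.612

Normalization requires ∫|ψ|² du = 1, integrated from −∞ to ∞.
With ∫₀^∞ u^0 e^(−αu) du = 0!/α^1, carrying out the integral gives A² · b.
Setting this equal to 1 gives A² = 1/(b).
With b = 2.67: A² = 0.3745 and A = 0.6120.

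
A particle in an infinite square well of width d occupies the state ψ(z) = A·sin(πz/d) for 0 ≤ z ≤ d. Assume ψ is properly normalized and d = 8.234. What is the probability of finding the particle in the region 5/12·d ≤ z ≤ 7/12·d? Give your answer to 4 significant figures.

P ≈ 0.3258

|ψ|² is the probability density, so P = ∫_{5/12·d}^{7/12·d} |ψ|² dz.
With A² fixed by ∫|ψ|² = 1, i.e. A² = (d/2)^(−1), substitute and integrate.
Substituting u = z/d, A² and the length scale cancel in the ratio: P = ∫_{5/12}^{7/12} sin(π·u)^2 du / ∫_{0}^{1} sin(π·u)^2 du.
An antiderivative of sin(π·u)^2 is u/2 - sin(2·π·u)/(4·π); evaluating from 5/12 to 7/12 gives 1/(4·π) + 1/12, while the full integral is 1/2.
Taking the ratio, P = (3 + π)/(6·π).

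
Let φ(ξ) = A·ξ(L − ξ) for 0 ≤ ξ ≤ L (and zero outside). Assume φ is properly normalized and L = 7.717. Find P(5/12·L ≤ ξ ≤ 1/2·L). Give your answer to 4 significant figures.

|φ|² is the probability density, so P = ∫_{5/12·L}^{1/2·L} |φ|² dξ.
Since A² = 1/(L^5/30), this is the region integral divided by the full normalization integral.
Let u = ξ/L; then A² and the length scale cancel, so P = ∫_{5/12}^{1/2} u^2·(1 - u)^2 du ÷ ∫_{0}^{1} u^2·(1 - u)^2 du.
With ∫ u^2·(1 - u)^2 du = u^3·(6·u^2 - 15·u + 10)/30 + C, the region integral is ≈ 0.00511269 and the full one is 1/30.
This works out to P = 0.15338.

P ≈ 0.1534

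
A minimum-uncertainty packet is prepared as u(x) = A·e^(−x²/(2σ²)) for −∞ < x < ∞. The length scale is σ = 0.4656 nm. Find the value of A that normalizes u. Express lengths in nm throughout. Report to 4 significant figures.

Normalization requires ∫|u|² dx = 1, integrated from −∞ to ∞.
Using the Gaussian integral ∫_{−∞}^{∞} e^(−αx²) dx = √(π/α), carrying out the integral gives A² · √(π)·σ.
So A² = (√(π)·σ)^(−1).
Plugging in σ = 0.4656 yields A = 1.1008.

A ≈ 1.101 nm^(-1/2)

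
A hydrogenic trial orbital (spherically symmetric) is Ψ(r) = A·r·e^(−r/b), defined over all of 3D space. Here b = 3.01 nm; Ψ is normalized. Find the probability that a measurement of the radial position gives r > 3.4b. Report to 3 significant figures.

P = ∫ |Ψ|² 4πr² dr over r > 3.4b.
Normalization gives A² = 1/(3·π·b^5).
Substituting u = r/b, A², 4π and the length scale all cancel in the ratio: P = ∫_{3.4}^{∞} u^4·e^(-2·u) du / ∫_{0}^{∞} u^4·e^(-2·u) du.
With ∫ u^4·e^(-2·u) du = -(u^4/2 + u^3 + 3·u^2/2 + 3·u/2 + 3/4)·e^(-2·u) + C, the region integral is ≈ 0.14402 and the full one is 3/4.
Taking the ratio yields P = 0.1920.

P ≈ 0.192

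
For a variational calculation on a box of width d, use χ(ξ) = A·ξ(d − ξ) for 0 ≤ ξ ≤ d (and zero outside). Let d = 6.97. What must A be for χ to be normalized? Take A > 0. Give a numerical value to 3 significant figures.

A ≈ 0.0427

Require ∫ |χ|² dξ = 1 over the whole domain.
With χ = A·ξ(d − ξ), the integral evaluates to A²·[d^5/30].
Setting this equal to 1 gives A² = 1/(d^5/30).
With d = 6.97: A² = 0.001824 and A = 0.04270.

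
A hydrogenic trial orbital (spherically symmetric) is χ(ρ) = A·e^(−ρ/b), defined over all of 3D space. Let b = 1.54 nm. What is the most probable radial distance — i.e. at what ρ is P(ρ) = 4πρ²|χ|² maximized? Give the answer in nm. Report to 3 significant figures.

Differentiate P(ρ) = 4πρ²|χ|² with respect to ρ and set to zero.
This gives ρ = b.
With b = 1.54, the most probable radial distance is 1.540 nm.

ρ ≈ 1.54 nm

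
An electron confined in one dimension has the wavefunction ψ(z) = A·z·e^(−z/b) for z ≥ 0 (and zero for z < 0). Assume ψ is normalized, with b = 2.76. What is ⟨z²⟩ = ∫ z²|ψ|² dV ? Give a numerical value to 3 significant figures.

⟨z^2⟩ ≈ 22.9

⟨z²⟩ = ∫ z^2 |ψ|² dz over the full domain.
Evaluating both integrals, ⟨z²⟩ = 3·b^2.
Putting b = 2.76 gives 22.85.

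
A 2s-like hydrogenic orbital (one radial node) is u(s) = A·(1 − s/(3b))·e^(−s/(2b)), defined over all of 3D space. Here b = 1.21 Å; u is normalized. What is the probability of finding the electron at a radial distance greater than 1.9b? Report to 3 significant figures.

Integrate the radial probability density 4πs²|u|² over s > 1.9b.
A² is fixed by ∫₀^∞ 4πs²|u|² ds = 1, i.e. A² = (8·π·b^3/3)^(−1).
Let t = s/b; then A², 4π and the length scale all cancel, so P = ∫_{1.9}^{∞} t^2·(1 - t/3)^2·e^(-t) dt ÷ ∫_{0}^{∞} t^2·(1 - t/3)^2·e^(-t) dt.
An antiderivative of t^2·(1 - t/3)^2·e^(-t) is (-t^4 + 2·t^3 - 3·t^2 - 6·t - 6)·e^(-t)/9; evaluating from 1.9 to ∞ gives ≈ 0.45775, while the full integral is 2/3.
The region integral divided by the full integral gives P = 0.6866.

P ≈ 0.687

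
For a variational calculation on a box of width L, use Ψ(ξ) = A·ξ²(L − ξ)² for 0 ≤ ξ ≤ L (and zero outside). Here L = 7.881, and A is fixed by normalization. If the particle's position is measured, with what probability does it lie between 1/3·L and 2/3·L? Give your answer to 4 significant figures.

P ≈ 0.7103

P = ∫_{1/3·L}^{2/3·L} |Ψ(ξ)|² dξ.
With A² fixed by ∫|Ψ|² = 1, i.e. A² = (L^9/630)^(−1), substitute and integrate.
In terms of u = ξ/L (A² and the length scale cancel between numerator and denominator), P = [∫_{1/3}^{2/3} u^4·(1 - u)^4 du] / [∫_{0}^{1} u^4·(1 - u)^4 du].
Using ∫ u^4·(1 - u)^4 du = u^5·(70·u^4 - 315·u^3 + 540·u^2 - 420·u + 126)/630, the numerator is ≈ 0.00112747 and the denominator is 1/630.
The result is P = 0.71031.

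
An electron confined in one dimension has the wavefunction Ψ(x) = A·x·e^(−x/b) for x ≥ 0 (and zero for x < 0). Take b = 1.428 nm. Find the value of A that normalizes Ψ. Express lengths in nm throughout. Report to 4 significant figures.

Require ∫ |Ψ|² dx = 1 over the whole domain.
Carrying out the integral gives A² · b^3/4.
Setting this equal to 1 gives A² = 1/(b^3/4).
With b = 1.428: A² = 1.3736 and A = 1.1720.

A ≈ 1.172 nm^(-3/2)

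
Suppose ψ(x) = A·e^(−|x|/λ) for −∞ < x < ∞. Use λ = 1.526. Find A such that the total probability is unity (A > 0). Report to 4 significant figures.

A ≈ 0.8095

Normalization requires ∫|ψ|² dx = 1, integrated from −∞ to ∞.
With ψ = A·e^(−|x|/λ), the integral evaluates to A²·[λ].
Hence A² = 1/[λ].
Plugging in λ = 1.526 yields A = 0.80951.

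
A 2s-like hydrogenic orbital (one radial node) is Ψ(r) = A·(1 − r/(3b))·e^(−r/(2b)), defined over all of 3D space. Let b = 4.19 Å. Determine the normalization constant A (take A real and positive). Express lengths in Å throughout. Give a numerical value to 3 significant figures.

Normalization requires ∫|Ψ|² 4πr² dr = 1, integrated from 0 to ∞.
The angular integral contributes 4π, leaving ∫₀^∞ r²|Ψ|² dr.
The integral (without the A² prefactor) comes out to 8·π·b^3/3.
Hence A² = 1/[8·π·b^3/3].
Plugging in b = 4.19 yields A = 0.04028.

A ≈ 0.0403 Å^(-3/2)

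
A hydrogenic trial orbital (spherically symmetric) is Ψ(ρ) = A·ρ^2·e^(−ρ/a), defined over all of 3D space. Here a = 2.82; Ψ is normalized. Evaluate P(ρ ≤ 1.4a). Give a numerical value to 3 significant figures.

Integrate the radial probability density 4πρ²|Ψ|² over ρ ≤ 1.4a.
The full normalization integral is A²·[45·π·a^7/2] = 1, fixing A².
Let u = ρ/a; then A², 4π and the length scale all cancel, so P = ∫_{0}^{1.4} u^6·e^(-2·u) du ÷ ∫_{0}^{∞} u^6·e^(-2·u) du.
With ∫ u^6·e^(-2·u) du = -(4·u^6 + 12·u^5 + 30·u^4 + 60·u^3 + 90·u^2 + 90·u + 45)·e^(-2·u)/8 + C, the region integral is ≈ 0.13731 and the full one is 45/8.
The region integral divided by the full integral gives P = 0.02441.

P ≈ 0.0244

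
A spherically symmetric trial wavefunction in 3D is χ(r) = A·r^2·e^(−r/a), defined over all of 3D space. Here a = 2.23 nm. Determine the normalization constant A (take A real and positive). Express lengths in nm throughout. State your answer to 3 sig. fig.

A ≈ 0.00718 nm^(-7/2)

Require ∫ |χ|² 4πr² dr = 1 over the whole domain.
The angular integral contributes 4π, leaving ∫₀^∞ r²|χ|² dr.
Recall ∫₀^∞ r^m e^(−r/β) dr = m!·β^(m+1), ∫|χ|² 4πr² dr = A²·(45·π·a^7/2).
So A² = (45·π·a^7/2)^(−1).
With a = 2.23: A² = 0.00005159 and A = 0.007182.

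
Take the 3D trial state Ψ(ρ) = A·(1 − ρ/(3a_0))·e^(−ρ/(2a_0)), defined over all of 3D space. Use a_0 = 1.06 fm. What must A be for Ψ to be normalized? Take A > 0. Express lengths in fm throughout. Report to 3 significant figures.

The normalization condition is ∫|Ψ|² 4πρ² dρ = 1 from 0 to ∞.
(Spherical symmetry: dV = 4πρ² dρ.)
With ∫₀^∞ ρ^4 e^(−αρ) dρ = 4!/α^5, with Ψ = A·(1 − ρ/(3a_0))·e^(−ρ/(2a_0)), the integral evaluates to A²·[8·π·a_0^3/3].
Setting this equal to 1 gives A² = 1/(8·π·a_0^3/3).
Substituting a_0 = 1.06 gives A² = 0.1002, so A = 0.3166.

A ≈ 0.317 fm^(-3/2)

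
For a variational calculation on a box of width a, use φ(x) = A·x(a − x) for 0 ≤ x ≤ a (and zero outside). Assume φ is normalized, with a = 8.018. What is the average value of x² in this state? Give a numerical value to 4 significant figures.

The expectation value is the |φ|²-weighted average of x^2: ∫ x^2|φ|² dx.
Expanding the polynomial and integrating term by term, the ratio of the moment integral to the normalization integral gives ⟨x²⟩ = 2·a^2/7.
Putting a = 8.018 gives 18.368.

⟨x^2⟩ ≈ 18.37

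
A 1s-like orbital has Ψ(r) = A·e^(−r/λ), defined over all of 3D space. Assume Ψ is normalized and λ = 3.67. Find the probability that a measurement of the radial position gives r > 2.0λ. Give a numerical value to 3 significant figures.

Integrate the radial probability density 4πr²|Ψ|² over r > 2.0λ.
A² is fixed by ∫₀^∞ 4πr²|Ψ|² dr = 1, i.e. A² = (π·λ^3)^(−1).
In terms of u = r/λ (A², 4π and the length scale all cancel between numerator and denominator), P = [∫_{2.0}^{∞} u^2·e^(-2·u) du] / [∫_{0}^{∞} u^2·e^(-2·u) du].
Using ∫ u^2·e^(-2·u) du = -(2·u^2 + 2·u + 1)·e^(-2·u)/4, the numerator is 13·e^(-4)/4 and the denominator is 1/4.
The region integral divided by the full integral gives P = 0.2381.

P ≈ 0.238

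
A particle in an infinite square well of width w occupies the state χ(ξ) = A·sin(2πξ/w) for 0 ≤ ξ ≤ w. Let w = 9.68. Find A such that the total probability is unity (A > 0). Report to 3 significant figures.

A ≈ 0.455

The normalization condition is ∫|χ|² dξ = 1 from 0 to w.
The integral (without the A² prefactor) comes out to w/2.
Setting this equal to 1 gives A² = 1/(w/2).
Substituting w = 9.68 gives A² = 0.2066, so A = 0.4545.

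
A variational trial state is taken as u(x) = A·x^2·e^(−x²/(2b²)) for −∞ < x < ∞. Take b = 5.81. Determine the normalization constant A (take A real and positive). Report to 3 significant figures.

A ≈ 0.0107

The normalization condition is ∫|u|² dx = 1 from −∞ to ∞.
With ∫_{−∞}^{∞} x^(2m) e^(−αx²) dx = (2m−1)!!·√π / (2^m α^(m+1/2)), ∫|u|² dx = A²·(3·√(π)·b^5/4).
Hence A² = 1/[3·√(π)·b^5/4].
With b = 5.81: A² = 0.0001136 and A = 0.01066.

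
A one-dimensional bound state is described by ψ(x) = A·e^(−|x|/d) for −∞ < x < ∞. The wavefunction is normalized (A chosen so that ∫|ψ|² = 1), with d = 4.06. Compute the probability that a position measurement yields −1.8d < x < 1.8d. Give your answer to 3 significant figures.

|ψ|² is the probability density, so P = ∫_{−1.8d}^{1.8d} |ψ|² dx.
With A² fixed by ∫|ψ|² = 1, i.e. A² = (d)^(−1), substitute and integrate.
By symmetry take twice the x ≥ 0 contribution in numerator and denominator; the 2's cancel. Substituting u = x/d, A² and the length scale cancel in the ratio: P = ∫_{0}^{1.8} e^(-2·u) du / ∫_{0}^{∞} e^(-2·u) du.
With ∫ e^(-2·u) du = -e^(-2·u)/2 + C, the region integral is 1/2 - e^(-18/5)/2 and the full one is 1/2.
The result is P = 0.9727.

P ≈ 0.973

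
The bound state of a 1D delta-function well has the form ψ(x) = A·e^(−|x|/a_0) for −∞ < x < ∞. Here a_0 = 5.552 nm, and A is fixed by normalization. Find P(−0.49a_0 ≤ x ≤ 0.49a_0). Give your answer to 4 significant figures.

P ≈ 0.6247

The probability is P = ∫ |ψ|² dx over [−0.49a_0, 0.49a_0].
Since A² = 1/(a_0), this is the region integral divided by the full normalization integral.
Both integrals are even about x = 0, so only the x ≥ 0 halves are needed (the factors of 2 cancel). Let u = x/a_0; then A² and the length scale cancel, so P = ∫_{0}^{0.49} e^(-2·u) du ÷ ∫_{0}^{∞} e^(-2·u) du.
Using ∫ e^(-2·u) du = -e^(-2·u)/2, the numerator is 1/2 - e^(-49/50)/2 and the denominator is 1/2.
Evaluating gives P = 0.62469.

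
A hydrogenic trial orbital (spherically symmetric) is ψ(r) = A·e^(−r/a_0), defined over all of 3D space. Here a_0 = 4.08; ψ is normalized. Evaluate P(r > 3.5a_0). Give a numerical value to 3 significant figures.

P ≈ 0.0296

P = ∫ |ψ|² 4πr² dr over r > 3.5a_0.
The full normalization integral is A²·[π·a_0^3] = 1, fixing A².
Let u = r/a_0; then A², 4π and the length scale all cancel, so P = ∫_{3.5}^{∞} u^2·e^(-2·u) du ÷ ∫_{0}^{∞} u^2·e^(-2·u) du.
An antiderivative of u^2·e^(-2·u) is -(2·u^2 + 2·u + 1)·e^(-2·u)/4; evaluating from 3.5 to ∞ gives 65·e^(-7)/8, while the full integral is 1/4.
This evaluates to P = 0.02964.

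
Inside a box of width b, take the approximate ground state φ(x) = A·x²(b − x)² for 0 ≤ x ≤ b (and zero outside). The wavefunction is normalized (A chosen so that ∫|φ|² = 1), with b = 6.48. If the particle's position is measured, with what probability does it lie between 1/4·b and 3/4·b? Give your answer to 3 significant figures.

P ≈ 0.902

|φ|² is the probability density, so P = ∫_{1/4·b}^{3/4·b} |φ|² dx.
Since A² = 1/(b^9/630), this is the region integral divided by the full normalization integral.
In terms of u = x/b (A² and the length scale cancel between numerator and denominator), P = [∫_{1/4}^{3/4} u^4·(1 - u)^4 du] / [∫_{0}^{1} u^4·(1 - u)^4 du].
With ∫ u^4·(1 - u)^4 du = u^5·(70·u^4 - 315·u^3 + 540·u^2 - 420·u + 126)/630 + C, the region integral is ≈ 0.0014320 and the full one is 1/630.
Taking the ratio, P = 0.9021.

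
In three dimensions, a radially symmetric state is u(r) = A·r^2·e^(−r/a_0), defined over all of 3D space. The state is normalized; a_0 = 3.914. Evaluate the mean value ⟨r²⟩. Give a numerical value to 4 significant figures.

By definition ⟨r²⟩ = ∫ r^2 |u(r)|² 4πr² dr.
The ratio of the moment integral to the normalization integral gives ⟨r²⟩ = 14·a_0^2.
Putting a_0 = 3.914 gives 214.47.

⟨r^2⟩ ≈ 214.5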